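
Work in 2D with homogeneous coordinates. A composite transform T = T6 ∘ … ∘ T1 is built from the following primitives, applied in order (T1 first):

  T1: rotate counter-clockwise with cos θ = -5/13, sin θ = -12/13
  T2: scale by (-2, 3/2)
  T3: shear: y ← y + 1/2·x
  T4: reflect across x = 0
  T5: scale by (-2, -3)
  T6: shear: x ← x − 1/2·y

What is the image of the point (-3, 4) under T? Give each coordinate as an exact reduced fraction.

T(p) = (-621/26, 9)

T1 rotate counter-clockwise with cos θ = -5/13, sin θ = -12/13: (-3, 4) → (63/13, 16/13)
T2 scale by (-2, 3/2): (63/13, 16/13) → (-126/13, 24/13)
T3 shear: y ← y + 1/2·x: (-126/13, 24/13) → (-126/13, -3)
T4 reflect across x = 0: (-126/13, -3) → (126/13, -3)
T5 scale by (-2, -3): (126/13, -3) → (-252/13, 9)
T6 shear: x ← x − 1/2·y: (-252/13, 9) → (-621/26, 9)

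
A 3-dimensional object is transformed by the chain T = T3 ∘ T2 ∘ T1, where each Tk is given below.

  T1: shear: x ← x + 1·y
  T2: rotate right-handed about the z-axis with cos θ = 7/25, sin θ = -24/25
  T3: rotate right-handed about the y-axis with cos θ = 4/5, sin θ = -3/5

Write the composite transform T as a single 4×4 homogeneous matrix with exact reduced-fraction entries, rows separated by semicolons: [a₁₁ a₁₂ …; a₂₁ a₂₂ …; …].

T1 = [1 1 0 0; 0 1 0 0; 0 0 1 0; 0 0 0 1]
T2·T1 = [7/25 31/25 0 0; -24/25 -17/25 0 0; 0 0 1 0; 0 0 0 1]
T3·…·T1 = [28/125 124/125 -3/5 0; -24/25 -17/25 0 0; 21/125 93/125 4/5 0; 0 0 0 1]

T = [28/125 124/125 -3/5 0; -24/25 -17/25 0 0; 21/125 93/125 4/5 0; 0 0 0 1]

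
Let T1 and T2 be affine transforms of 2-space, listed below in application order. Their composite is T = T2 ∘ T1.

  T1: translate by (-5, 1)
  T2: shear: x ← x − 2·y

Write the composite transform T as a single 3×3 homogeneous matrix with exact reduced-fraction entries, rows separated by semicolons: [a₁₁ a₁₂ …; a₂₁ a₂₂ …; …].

T = [1 -2 -7; 0 1 1; 0 0 1]

T1 = [1 0 -5; 0 1 1; 0 0 1]
T2·T1 = [1 -2 -7; 0 1 1; 0 0 1]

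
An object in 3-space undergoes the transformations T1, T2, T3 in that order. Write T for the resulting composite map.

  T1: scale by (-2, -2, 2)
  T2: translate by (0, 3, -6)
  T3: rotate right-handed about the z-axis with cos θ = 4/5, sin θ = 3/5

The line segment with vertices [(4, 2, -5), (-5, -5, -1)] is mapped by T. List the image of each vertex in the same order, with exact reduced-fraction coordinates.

image vertices: (-29/5, -28/5, -16), (1/5, 82/5, -8)

T1 scale by (-2, -2, 2): (4, 2, -5) → (-8, -4, -10); (-5, -5, -1) → (10, 10, -2)
T2 translate by (0, 3, -6): (-8, -4, -10) → (-8, -1, -16); (10, 10, -2) → (10, 13, -8)
T3 rotate right-handed about the z-axis with cos θ = 4/5, sin θ = 3/5: (-8, -1, -16) → (-29/5, -28/5, -16); (10, 13, -8) → (1/5, 82/5, -8)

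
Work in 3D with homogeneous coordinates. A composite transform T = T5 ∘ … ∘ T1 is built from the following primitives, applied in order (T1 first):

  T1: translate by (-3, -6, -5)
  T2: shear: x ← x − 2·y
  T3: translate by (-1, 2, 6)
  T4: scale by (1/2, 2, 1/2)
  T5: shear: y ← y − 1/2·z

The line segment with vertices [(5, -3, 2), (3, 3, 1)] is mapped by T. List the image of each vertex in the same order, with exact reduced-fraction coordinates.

image vertices: (19/2, -59/4, 3/2), (5/2, -5/2, 1)

T1 translate by (-3, -6, -5): (5, -3, 2) → (2, -9, -3); (3, 3, 1) → (0, -3, -4)
T2 shear: x ← x − 2·y: (2, -9, -3) → (20, -9, -3); (0, -3, -4) → (6, -3, -4)
T3 translate by (-1, 2, 6): (20, -9, -3) → (19, -7, 3); (6, -3, -4) → (5, -1, 2)
T4 scale by (1/2, 2, 1/2): (19, -7, 3) → (19/2, -14, 3/2); (5, -1, 2) → (5/2, -2, 1)
T5 shear: y ← y − 1/2·z: (19/2, -14, 3/2) → (19/2, -59/4, 3/2); (5/2, -2, 1) → (5/2, -5/2, 1)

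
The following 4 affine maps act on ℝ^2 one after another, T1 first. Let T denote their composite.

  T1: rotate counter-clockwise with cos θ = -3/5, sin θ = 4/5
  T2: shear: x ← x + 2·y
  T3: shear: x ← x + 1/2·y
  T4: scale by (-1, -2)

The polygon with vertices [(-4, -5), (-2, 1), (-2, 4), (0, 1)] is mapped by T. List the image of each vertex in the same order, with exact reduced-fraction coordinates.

image vertices: (-59/10, 2/5), (51/10, 22/5), (12, 8), (23/10, 6/5)

T1 rotate counter-clockwise with cos θ = -3/5, sin θ = 4/5: (-4, -5) → (32/5, -1/5); (-2, 1) → (2/5, -11/5); (-2, 4) → (-2, -4); (0, 1) → (-4/5, -3/5)
T2 shear: x ← x + 2·y: (32/5, -1/5) → (6, -1/5); (2/5, -11/5) → (-4, -11/5); (-2, -4) → (-10, -4); (-4/5, -3/5) → (-2, -3/5)
T3 shear: x ← x + 1/2·y: (6, -1/5) → (59/10, -1/5); (-4, -11/5) → (-51/10, -11/5); (-10, -4) → (-12, -4); (-2, -3/5) → (-23/10, -3/5)
T4 scale by (-1, -2): (59/10, -1/5) → (-59/10, 2/5); (-51/10, -11/5) → (51/10, 22/5); (-12, -4) → (12, 8); (-23/10, -3/5) → (23/10, 6/5)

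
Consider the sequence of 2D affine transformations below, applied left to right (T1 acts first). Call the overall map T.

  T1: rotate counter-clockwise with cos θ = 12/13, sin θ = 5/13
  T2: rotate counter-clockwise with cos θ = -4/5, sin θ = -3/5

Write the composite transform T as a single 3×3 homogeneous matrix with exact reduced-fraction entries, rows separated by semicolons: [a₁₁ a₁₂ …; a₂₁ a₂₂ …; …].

T1 = [12/13 -5/13 0; 5/13 12/13 0; 0 0 1]
T2·T1 = [-33/65 56/65 0; -56/65 -33/65 0; 0 0 1]

T = [-33/65 56/65 0; -56/65 -33/65 0; 0 0 1]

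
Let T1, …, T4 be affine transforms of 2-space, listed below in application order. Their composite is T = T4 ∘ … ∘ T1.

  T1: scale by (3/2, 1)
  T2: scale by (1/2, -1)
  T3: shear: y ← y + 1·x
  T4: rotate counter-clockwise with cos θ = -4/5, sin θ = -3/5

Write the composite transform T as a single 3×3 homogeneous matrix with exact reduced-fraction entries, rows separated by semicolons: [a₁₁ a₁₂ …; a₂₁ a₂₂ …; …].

T = [-3/20 -3/5 0; -21/20 4/5 0; 0 0 1]

T1 = [3/2 0 0; 0 1 0; 0 0 1]
T2·T1 = [3/4 0 0; 0 -1 0; 0 0 1]
T3·…·T1 = [3/4 0 0; 3/4 -1 0; 0 0 1]
T4·…·T1 = [-3/20 -3/5 0; -21/20 4/5 0; 0 0 1]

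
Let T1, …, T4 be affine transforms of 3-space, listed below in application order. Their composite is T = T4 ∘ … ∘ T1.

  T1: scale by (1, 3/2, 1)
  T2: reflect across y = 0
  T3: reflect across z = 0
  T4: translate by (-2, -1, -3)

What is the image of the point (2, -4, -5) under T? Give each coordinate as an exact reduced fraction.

T1 scale by (1, 3/2, 1): (2, -4, -5) → (2, -6, -5)
T2 reflect across y = 0: (2, -6, -5) → (2, 6, -5)
T3 reflect across z = 0: (2, 6, -5) → (2, 6, 5)
T4 translate by (-2, -1, -3): (2, 6, 5) → (0, 5, 2)

T(p) = (0, 5, 2)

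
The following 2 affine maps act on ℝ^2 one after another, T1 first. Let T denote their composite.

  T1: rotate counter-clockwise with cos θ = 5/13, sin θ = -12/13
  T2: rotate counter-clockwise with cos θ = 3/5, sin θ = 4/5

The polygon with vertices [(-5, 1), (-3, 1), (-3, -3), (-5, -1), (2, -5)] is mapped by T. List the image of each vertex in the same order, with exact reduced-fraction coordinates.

image vertices: (-23/5, 11/5), (-173/65, 111/65), (-237/65, -141/65), (-331/65, 17/65), (46/65, -347/65)

T1 rotate counter-clockwise with cos θ = 5/13, sin θ = -12/13: (-5, 1) → (-1, 5); (-3, 1) → (-3/13, 41/13); (-3, -3) → (-51/13, 21/13); (-5, -1) → (-37/13, 55/13); (2, -5) → (-50/13, -49/13)
T2 rotate counter-clockwise with cos θ = 3/5, sin θ = 4/5: (-1, 5) → (-23/5, 11/5); (-3/13, 41/13) → (-173/65, 111/65); (-51/13, 21/13) → (-237/65, -141/65); (-37/13, 55/13) → (-331/65, 17/65); (-50/13, -49/13) → (46/65, -347/65)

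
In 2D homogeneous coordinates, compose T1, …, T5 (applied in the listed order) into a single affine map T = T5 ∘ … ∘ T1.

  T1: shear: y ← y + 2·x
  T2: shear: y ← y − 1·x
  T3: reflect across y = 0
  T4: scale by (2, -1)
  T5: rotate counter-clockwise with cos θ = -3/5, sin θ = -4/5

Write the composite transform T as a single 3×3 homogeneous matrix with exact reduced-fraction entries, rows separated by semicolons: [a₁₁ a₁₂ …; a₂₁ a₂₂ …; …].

T1 = [1 0 0; 2 1 0; 0 0 1]
T2·T1 = [1 0 0; 1 1 0; 0 0 1]
T3·…·T1 = [1 0 0; -1 -1 0; 0 0 1]
T4·…·T1 = [2 0 0; 1 1 0; 0 0 1]
T5·…·T1 = [-2/5 4/5 0; -11/5 -3/5 0; 0 0 1]

T = [-2/5 4/5 0; -11/5 -3/5 0; 0 0 1]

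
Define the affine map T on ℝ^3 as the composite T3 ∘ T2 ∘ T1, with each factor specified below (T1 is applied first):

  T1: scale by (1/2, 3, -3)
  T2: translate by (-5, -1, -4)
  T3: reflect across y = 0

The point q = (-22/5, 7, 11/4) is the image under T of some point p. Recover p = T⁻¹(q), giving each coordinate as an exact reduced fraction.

T1 = [1/2 0 0 0; 0 3 0 0; 0 0 -3 0; 0 0 0 1]
T2·T1 = [1/2 0 0 -5; 0 3 0 -1; 0 0 -3 -4; 0 0 0 1]
T3·…·T1 = [1/2 0 0 -5; 0 -3 0 1; 0 0 -3 -4; 0 0 0 1]
det M = 9/2; M⁻¹ = [2 0 0 10; 0 -1/3 0 1/3; 0 0 -1/3 -4/3; 0 0 0 1]
M⁻¹ · (-22/5, 7, 11/4)ᵀ = (6/5, -2, -9/4)ᵀ

p = (6/5, -2, -9/4)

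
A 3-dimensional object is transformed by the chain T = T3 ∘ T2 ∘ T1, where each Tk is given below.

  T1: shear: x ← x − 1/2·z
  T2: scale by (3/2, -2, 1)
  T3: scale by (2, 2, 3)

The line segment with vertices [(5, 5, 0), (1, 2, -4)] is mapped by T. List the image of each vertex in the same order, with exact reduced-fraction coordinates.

image vertices: (15, -20, 0), (9, -8, -12)

T1 shear: x ← x − 1/2·z: (5, 5, 0) → (5, 5, 0); (1, 2, -4) → (3, 2, -4)
T2 scale by (3/2, -2, 1): (5, 5, 0) → (15/2, -10, 0); (3, 2, -4) → (9/2, -4, -4)
T3 scale by (2, 2, 3): (15/2, -10, 0) → (15, -20, 0); (9/2, -4, -4) → (9, -8, -12)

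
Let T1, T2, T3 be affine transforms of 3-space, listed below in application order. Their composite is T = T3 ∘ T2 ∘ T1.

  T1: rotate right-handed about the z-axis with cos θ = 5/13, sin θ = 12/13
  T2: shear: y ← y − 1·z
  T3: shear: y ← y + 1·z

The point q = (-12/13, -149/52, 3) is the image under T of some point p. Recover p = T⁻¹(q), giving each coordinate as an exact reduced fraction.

p = (-3, -1/4, 3)

T1 = [5/13 -12/13 0 0; 12/13 5/13 0 0; 0 0 1 0; 0 0 0 1]
T2·T1 = [5/13 -12/13 0 0; 12/13 5/13 -1 0; 0 0 1 0; 0 0 0 1]
T3·…·T1 = [5/13 -12/13 0 0; 12/13 5/13 0 0; 0 0 1 0; 0 0 0 1]
det M = 1; M⁻¹ = [5/13 12/13 0 0; -12/13 5/13 0 0; 0 0 1 0; 0 0 0 1]
M⁻¹ · (-12/13, -149/52, 3)ᵀ = (-3, -1/4, 3)ᵀ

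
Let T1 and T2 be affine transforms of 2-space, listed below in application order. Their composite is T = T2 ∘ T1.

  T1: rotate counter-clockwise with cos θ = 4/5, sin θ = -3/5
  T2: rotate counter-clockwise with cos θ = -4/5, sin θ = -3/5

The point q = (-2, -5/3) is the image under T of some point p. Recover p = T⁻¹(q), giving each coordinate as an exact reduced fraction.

T1 = [4/5 3/5 0; -3/5 4/5 0; 0 0 1]
T2·T1 = [-1 0 0; 0 -1 0; 0 0 1]
det M = 1; M⁻¹ = [-1 0 0; 0 -1 0; 0 0 1]
M⁻¹ · (-2, -5/3)ᵀ = (2, 5/3)ᵀ

p = (2, 5/3)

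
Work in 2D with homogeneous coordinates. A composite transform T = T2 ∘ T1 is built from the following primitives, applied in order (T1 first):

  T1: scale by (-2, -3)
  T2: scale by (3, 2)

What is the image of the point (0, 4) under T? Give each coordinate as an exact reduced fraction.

T(p) = (0, -24)

T1 scale by (-2, -3): (0, 4) → (0, -12)
T2 scale by (3, 2): (0, -12) → (0, -24)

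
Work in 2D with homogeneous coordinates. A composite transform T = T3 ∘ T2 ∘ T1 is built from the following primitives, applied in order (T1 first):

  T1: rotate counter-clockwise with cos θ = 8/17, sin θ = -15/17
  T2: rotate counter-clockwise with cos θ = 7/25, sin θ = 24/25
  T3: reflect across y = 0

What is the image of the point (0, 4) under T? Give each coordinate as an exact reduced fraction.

T(p) = (-348/425, -1664/425)

T1 rotate counter-clockwise with cos θ = 8/17, sin θ = -15/17: (0, 4) → (60/17, 32/17)
T2 rotate counter-clockwise with cos θ = 7/25, sin θ = 24/25: (60/17, 32/17) → (-348/425, 1664/425)
T3 reflect across y = 0: (-348/425, 1664/425) → (-348/425, -1664/425)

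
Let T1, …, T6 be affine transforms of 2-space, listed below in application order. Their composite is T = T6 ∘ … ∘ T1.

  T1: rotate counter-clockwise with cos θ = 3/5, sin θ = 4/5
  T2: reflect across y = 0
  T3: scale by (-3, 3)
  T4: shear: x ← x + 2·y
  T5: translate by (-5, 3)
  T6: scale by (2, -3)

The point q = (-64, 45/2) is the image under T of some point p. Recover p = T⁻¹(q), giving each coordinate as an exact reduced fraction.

T1 = [3/5 -4/5 0; 4/5 3/5 0; 0 0 1]
T2·T1 = [3/5 -4/5 0; -4/5 -3/5 0; 0 0 1]
T3·…·T1 = [-9/5 12/5 0; -12/5 -9/5 0; 0 0 1]
T4·…·T1 = [-33/5 -6/5 0; -12/5 -9/5 0; 0 0 1]
T5·…·T1 = [-33/5 -6/5 -5; -12/5 -9/5 3; 0 0 1]
T6·…·T1 = [-66/5 -12/5 -10; 36/5 27/5 -9; 0 0 1]
det M = -54; M⁻¹ = [-1/10 -2/45 -7/5; 2/15 11/45 53/15; 0 0 1]
M⁻¹ · (-64, 45/2)ᵀ = (4, 1/2)ᵀ

p = (4, 1/2)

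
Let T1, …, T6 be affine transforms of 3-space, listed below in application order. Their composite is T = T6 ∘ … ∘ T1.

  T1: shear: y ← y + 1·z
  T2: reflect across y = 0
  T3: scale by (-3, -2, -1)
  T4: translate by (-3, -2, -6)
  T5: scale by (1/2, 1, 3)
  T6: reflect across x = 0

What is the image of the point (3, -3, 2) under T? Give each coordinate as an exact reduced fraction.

T1 shear: y ← y + 1·z: (3, -3, 2) → (3, -1, 2)
T2 reflect across y = 0: (3, -1, 2) → (3, 1, 2)
T3 scale by (-3, -2, -1): (3, 1, 2) → (-9, -2, -2)
T4 translate by (-3, -2, -6): (-9, -2, -2) → (-12, -4, -8)
T5 scale by (1/2, 1, 3): (-12, -4, -8) → (-6, -4, -24)
T6 reflect across x = 0: (-6, -4, -24) → (6, -4, -24)

T(p) = (6, -4, -24)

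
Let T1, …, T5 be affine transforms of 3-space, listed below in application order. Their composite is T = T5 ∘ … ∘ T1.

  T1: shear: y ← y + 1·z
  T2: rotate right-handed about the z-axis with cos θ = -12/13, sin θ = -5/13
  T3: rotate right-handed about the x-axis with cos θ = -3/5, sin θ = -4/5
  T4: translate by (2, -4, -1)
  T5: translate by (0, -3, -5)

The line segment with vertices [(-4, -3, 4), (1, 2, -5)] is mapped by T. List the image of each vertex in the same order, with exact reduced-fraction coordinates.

T1 shear: y ← y + 1·z: (-4, -3, 4) → (-4, 1, 4); (1, 2, -5) → (1, -3, -5)
T2 rotate right-handed about the z-axis with cos θ = -12/13, sin θ = -5/13: (-4, 1, 4) → (53/13, 8/13, 4); (1, -3, -5) → (-27/13, 31/13, -5)
T3 rotate right-handed about the x-axis with cos θ = -3/5, sin θ = -4/5: (53/13, 8/13, 4) → (53/13, 184/65, -188/65); (-27/13, 31/13, -5) → (-27/13, -353/65, 71/65)
T4 translate by (2, -4, -1): (53/13, 184/65, -188/65) → (79/13, -76/65, -253/65); (-27/13, -353/65, 71/65) → (-1/13, -613/65, 6/65)
T5 translate by (0, -3, -5): (79/13, -76/65, -253/65) → (79/13, -271/65, -578/65); (-1/13, -613/65, 6/65) → (-1/13, -808/65, -319/65)

image vertices: (79/13, -271/65, -578/65), (-1/13, -808/65, -319/65)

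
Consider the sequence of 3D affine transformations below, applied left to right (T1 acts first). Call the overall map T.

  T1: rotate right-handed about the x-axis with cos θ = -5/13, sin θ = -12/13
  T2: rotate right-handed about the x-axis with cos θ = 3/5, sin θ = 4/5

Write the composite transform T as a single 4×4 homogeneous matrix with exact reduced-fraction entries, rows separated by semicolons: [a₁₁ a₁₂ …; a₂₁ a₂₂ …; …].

T1 = [1 0 0 0; 0 -5/13 12/13 0; 0 -12/13 -5/13 0; 0 0 0 1]
T2·T1 = [1 0 0 0; 0 33/65 56/65 0; 0 -56/65 33/65 0; 0 0 0 1]

T = [1 0 0 0; 0 33/65 56/65 0; 0 -56/65 33/65 0; 0 0 0 1]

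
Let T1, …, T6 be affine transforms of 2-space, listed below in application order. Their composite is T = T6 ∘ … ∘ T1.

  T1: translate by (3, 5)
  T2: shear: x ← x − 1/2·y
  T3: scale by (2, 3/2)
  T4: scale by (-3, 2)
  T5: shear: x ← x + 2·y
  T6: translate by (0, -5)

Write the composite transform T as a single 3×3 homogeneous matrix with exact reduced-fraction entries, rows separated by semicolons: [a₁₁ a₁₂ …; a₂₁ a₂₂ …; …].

T1 = [1 0 3; 0 1 5; 0 0 1]
T2·T1 = [1 -1/2 1/2; 0 1 5; 0 0 1]
T3·…·T1 = [2 -1 1; 0 3/2 15/2; 0 0 1]
T4·…·T1 = [-6 3 -3; 0 3 15; 0 0 1]
T5·…·T1 = [-6 9 27; 0 3 15; 0 0 1]
T6·…·T1 = [-6 9 27; 0 3 10; 0 0 1]

T = [-6 9 27; 0 3 10; 0 0 1]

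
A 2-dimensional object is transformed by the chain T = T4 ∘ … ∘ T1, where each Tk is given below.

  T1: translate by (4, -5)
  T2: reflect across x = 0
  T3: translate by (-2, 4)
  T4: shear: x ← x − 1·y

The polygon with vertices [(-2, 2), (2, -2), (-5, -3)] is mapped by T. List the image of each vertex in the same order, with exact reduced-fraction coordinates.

T1 translate by (4, -5): (-2, 2) → (2, -3); (2, -2) → (6, -7); (-5, -3) → (-1, -8)
T2 reflect across x = 0: (2, -3) → (-2, -3); (6, -7) → (-6, -7); (-1, -8) → (1, -8)
T3 translate by (-2, 4): (-2, -3) → (-4, 1); (-6, -7) → (-8, -3); (1, -8) → (-1, -4)
T4 shear: x ← x − 1·y: (-4, 1) → (-5, 1); (-8, -3) → (-5, -3); (-1, -4) → (3, -4)

image vertices: (-5, 1), (-5, -3), (3, -4)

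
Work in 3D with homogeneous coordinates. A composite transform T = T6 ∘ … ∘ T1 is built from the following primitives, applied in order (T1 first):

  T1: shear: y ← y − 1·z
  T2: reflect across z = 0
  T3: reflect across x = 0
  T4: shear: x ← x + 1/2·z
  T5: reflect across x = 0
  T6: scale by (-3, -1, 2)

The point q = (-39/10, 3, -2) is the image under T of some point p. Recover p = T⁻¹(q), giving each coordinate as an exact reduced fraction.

T1 = [1 0 0 0; 0 1 -1 0; 0 0 1 0; 0 0 0 1]
T2·T1 = [1 0 0 0; 0 1 -1 0; 0 0 -1 0; 0 0 0 1]
T3·…·T1 = [-1 0 0 0; 0 1 -1 0; 0 0 -1 0; 0 0 0 1]
T4·…·T1 = [-1 0 -1/2 0; 0 1 -1 0; 0 0 -1 0; 0 0 0 1]
T5·…·T1 = [1 0 1/2 0; 0 1 -1 0; 0 0 -1 0; 0 0 0 1]
T6·…·T1 = [-3 0 -3/2 0; 0 -1 1 0; 0 0 -2 0; 0 0 0 1]
det M = -6; M⁻¹ = [-1/3 0 1/4 0; 0 -1 -1/2 0; 0 0 -1/2 0; 0 0 0 1]
M⁻¹ · (-39/10, 3, -2)ᵀ = (4/5, -2, 1)ᵀ

p = (4/5, -2, 1)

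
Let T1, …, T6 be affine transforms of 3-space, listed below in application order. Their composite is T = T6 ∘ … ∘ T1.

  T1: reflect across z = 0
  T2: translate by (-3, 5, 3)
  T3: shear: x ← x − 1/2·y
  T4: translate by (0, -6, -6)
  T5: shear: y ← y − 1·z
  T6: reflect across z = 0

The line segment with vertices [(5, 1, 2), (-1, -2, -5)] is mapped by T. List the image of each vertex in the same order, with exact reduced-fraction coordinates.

T1 reflect across z = 0: (5, 1, 2) → (5, 1, -2); (-1, -2, -5) → (-1, -2, 5)
T2 translate by (-3, 5, 3): (5, 1, -2) → (2, 6, 1); (-1, -2, 5) → (-4, 3, 8)
T3 shear: x ← x − 1/2·y: (2, 6, 1) → (-1, 6, 1); (-4, 3, 8) → (-11/2, 3, 8)
T4 translate by (0, -6, -6): (-1, 6, 1) → (-1, 0, -5); (-11/2, 3, 8) → (-11/2, -3, 2)
T5 shear: y ← y − 1·z: (-1, 0, -5) → (-1, 5, -5); (-11/2, -3, 2) → (-11/2, -5, 2)
T6 reflect across z = 0: (-1, 5, -5) → (-1, 5, 5); (-11/2, -5, 2) → (-11/2, -5, -2)

image vertices: (-1, 5, 5), (-11/2, -5, -2)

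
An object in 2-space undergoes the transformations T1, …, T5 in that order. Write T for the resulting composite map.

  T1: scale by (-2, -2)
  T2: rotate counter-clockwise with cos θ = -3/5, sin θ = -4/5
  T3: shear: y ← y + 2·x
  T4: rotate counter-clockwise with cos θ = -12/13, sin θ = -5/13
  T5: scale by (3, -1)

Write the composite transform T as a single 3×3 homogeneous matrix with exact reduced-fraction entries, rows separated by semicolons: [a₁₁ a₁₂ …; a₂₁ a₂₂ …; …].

T1 = [-2 0 0; 0 -2 0; 0 0 1]
T2·T1 = [6/5 -8/5 0; 8/5 6/5 0; 0 0 1]
T3·…·T1 = [6/5 -8/5 0; 4 -2 0; 0 0 1]
T4·…·T1 = [28/65 46/65 0; -54/13 32/13 0; 0 0 1]
T5·…·T1 = [84/65 138/65 0; 54/13 -32/13 0; 0 0 1]

T = [84/65 138/65 0; 54/13 -32/13 0; 0 0 1]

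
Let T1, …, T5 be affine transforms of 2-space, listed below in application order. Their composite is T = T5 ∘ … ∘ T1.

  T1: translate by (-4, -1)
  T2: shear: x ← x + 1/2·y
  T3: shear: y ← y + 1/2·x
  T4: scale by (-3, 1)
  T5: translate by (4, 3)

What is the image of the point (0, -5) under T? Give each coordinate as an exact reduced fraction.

T(p) = (25, -13/2)

T1 translate by (-4, -1): (0, -5) → (-4, -6)
T2 shear: x ← x + 1/2·y: (-4, -6) → (-7, -6)
T3 shear: y ← y + 1/2·x: (-7, -6) → (-7, -19/2)
T4 scale by (-3, 1): (-7, -19/2) → (21, -19/2)
T5 translate by (4, 3): (21, -19/2) → (25, -13/2)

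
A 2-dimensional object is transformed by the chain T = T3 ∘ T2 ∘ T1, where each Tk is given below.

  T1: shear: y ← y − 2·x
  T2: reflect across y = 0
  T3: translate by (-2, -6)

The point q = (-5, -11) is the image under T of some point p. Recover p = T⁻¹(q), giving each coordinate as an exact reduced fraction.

T1 = [1 0 0; -2 1 0; 0 0 1]
T2·T1 = [1 0 0; 2 -1 0; 0 0 1]
T3·…·T1 = [1 0 -2; 2 -1 -6; 0 0 1]
det M = -1; M⁻¹ = [1 0 2; 2 -1 -2; 0 0 1]
M⁻¹ · (-5, -11)ᵀ = (-3, -1)ᵀ

p = (-3, -1)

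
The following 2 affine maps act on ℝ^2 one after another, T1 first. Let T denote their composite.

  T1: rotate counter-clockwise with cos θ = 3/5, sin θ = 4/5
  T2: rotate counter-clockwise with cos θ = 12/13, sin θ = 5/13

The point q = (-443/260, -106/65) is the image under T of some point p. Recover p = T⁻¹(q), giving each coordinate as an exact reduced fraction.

p = (-2, 5/4)

T1 = [3/5 -4/5 0; 4/5 3/5 0; 0 0 1]
T2·T1 = [16/65 -63/65 0; 63/65 16/65 0; 0 0 1]
det M = 1; M⁻¹ = [16/65 63/65 0; -63/65 16/65 0; 0 0 1]
M⁻¹ · (-443/260, -106/65)ᵀ = (-2, 5/4)ᵀ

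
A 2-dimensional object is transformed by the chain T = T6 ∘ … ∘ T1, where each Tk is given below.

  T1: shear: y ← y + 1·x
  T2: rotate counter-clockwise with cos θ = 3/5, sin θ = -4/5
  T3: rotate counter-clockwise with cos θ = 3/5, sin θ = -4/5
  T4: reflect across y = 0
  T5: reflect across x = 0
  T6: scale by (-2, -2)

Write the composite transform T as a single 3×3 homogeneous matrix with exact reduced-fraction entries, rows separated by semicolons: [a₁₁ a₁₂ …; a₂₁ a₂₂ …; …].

T = [34/25 48/25 0; -62/25 -14/25 0; 0 0 1]

T1 = [1 0 0; 1 1 0; 0 0 1]
T2·T1 = [7/5 4/5 0; -1/5 3/5 0; 0 0 1]
T3·…·T1 = [17/25 24/25 0; -31/25 -7/25 0; 0 0 1]
T4·…·T1 = [17/25 24/25 0; 31/25 7/25 0; 0 0 1]
T5·…·T1 = [-17/25 -24/25 0; 31/25 7/25 0; 0 0 1]
T6·…·T1 = [34/25 48/25 0; -62/25 -14/25 0; 0 0 1]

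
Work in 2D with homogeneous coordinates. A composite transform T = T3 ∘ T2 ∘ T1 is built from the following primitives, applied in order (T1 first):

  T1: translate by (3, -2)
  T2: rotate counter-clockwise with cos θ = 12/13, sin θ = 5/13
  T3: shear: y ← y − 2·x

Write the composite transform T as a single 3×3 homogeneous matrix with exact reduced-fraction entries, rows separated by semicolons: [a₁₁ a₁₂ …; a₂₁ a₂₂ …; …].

T = [12/13 -5/13 46/13; -19/13 22/13 -101/13; 0 0 1]

T1 = [1 0 3; 0 1 -2; 0 0 1]
T2·T1 = [12/13 -5/13 46/13; 5/13 12/13 -9/13; 0 0 1]
T3·…·T1 = [12/13 -5/13 46/13; -19/13 22/13 -101/13; 0 0 1]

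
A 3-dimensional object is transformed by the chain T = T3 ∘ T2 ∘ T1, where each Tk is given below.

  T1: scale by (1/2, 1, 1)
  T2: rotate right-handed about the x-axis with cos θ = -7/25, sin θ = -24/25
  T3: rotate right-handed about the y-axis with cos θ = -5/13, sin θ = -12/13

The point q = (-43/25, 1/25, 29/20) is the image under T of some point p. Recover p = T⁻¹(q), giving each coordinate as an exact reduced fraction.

p = (4, -1, -1/4)

T1 = [1/2 0 0 0; 0 1 0 0; 0 0 1 0; 0 0 0 1]
T2·T1 = [1/2 0 0 0; 0 -7/25 24/25 0; 0 -24/25 -7/25 0; 0 0 0 1]
T3·…·T1 = [-5/26 288/325 84/325 0; 0 -7/25 24/25 0; 6/13 24/65 7/65 0; 0 0 0 1]
det M = 1/2; M⁻¹ = [-10/13 0 24/13 0; 288/325 -7/25 24/65 0; 84/325 24/25 7/65 0; 0 0 0 1]
M⁻¹ · (-43/25, 1/25, 29/20)ᵀ = (4, -1, -1/4)ᵀ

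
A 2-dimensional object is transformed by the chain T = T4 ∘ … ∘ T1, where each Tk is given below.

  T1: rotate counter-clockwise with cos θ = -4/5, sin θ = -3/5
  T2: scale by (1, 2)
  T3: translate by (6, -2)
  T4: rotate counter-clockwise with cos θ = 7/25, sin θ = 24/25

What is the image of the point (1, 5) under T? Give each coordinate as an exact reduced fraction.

T1 rotate counter-clockwise with cos θ = -4/5, sin θ = -3/5: (1, 5) → (11/5, -23/5)
T2 scale by (1, 2): (11/5, -23/5) → (11/5, -46/5)
T3 translate by (6, -2): (11/5, -46/5) → (41/5, -56/5)
T4 rotate counter-clockwise with cos θ = 7/25, sin θ = 24/25: (41/5, -56/5) → (1631/125, 592/125)

T(p) = (1631/125, 592/125)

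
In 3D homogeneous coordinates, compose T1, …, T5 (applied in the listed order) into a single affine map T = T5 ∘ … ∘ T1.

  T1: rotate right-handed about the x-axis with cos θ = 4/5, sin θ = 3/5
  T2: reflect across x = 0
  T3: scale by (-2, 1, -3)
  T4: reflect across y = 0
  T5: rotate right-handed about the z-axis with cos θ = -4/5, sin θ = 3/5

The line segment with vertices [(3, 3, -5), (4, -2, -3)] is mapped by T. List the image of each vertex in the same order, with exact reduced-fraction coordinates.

T1 rotate right-handed about the x-axis with cos θ = 4/5, sin θ = 3/5: (3, 3, -5) → (3, 27/5, -11/5); (4, -2, -3) → (4, 1/5, -18/5)
T2 reflect across x = 0: (3, 27/5, -11/5) → (-3, 27/5, -11/5); (4, 1/5, -18/5) → (-4, 1/5, -18/5)
T3 scale by (-2, 1, -3): (-3, 27/5, -11/5) → (6, 27/5, 33/5); (-4, 1/5, -18/5) → (8, 1/5, 54/5)
T4 reflect across y = 0: (6, 27/5, 33/5) → (6, -27/5, 33/5); (8, 1/5, 54/5) → (8, -1/5, 54/5)
T5 rotate right-handed about the z-axis with cos θ = -4/5, sin θ = 3/5: (6, -27/5, 33/5) → (-39/25, 198/25, 33/5); (8, -1/5, 54/5) → (-157/25, 124/25, 54/5)

image vertices: (-39/25, 198/25, 33/5), (-157/25, 124/25, 54/5)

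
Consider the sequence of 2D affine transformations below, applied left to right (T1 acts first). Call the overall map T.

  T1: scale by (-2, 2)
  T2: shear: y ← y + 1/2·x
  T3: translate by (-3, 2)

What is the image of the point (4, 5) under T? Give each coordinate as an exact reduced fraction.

T(p) = (-11, 8)

T1 scale by (-2, 2): (4, 5) → (-8, 10)
T2 shear: y ← y + 1/2·x: (-8, 10) → (-8, 6)
T3 translate by (-3, 2): (-8, 6) → (-11, 8)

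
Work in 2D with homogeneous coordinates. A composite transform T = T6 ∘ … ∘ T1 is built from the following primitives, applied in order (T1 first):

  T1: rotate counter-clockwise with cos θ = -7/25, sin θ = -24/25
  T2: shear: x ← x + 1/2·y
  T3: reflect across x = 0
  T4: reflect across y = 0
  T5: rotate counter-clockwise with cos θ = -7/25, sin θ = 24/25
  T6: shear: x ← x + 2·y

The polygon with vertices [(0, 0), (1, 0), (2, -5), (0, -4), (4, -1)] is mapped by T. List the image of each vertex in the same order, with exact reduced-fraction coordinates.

T1 rotate counter-clockwise with cos θ = -7/25, sin θ = -24/25: (0, 0) → (0, 0); (1, 0) → (-7/25, -24/25); (2, -5) → (-134/25, -13/25); (0, -4) → (-96/25, 28/25); (4, -1) → (-52/25, -89/25)
T2 shear: x ← x + 1/2·y: (0, 0) → (0, 0); (-7/25, -24/25) → (-19/25, -24/25); (-134/25, -13/25) → (-281/50, -13/25); (-96/25, 28/25) → (-82/25, 28/25); (-52/25, -89/25) → (-193/50, -89/25)
T3 reflect across x = 0: (0, 0) → (0, 0); (-19/25, -24/25) → (19/25, -24/25); (-281/50, -13/25) → (281/50, -13/25); (-82/25, 28/25) → (82/25, 28/25); (-193/50, -89/25) → (193/50, -89/25)
T4 reflect across y = 0: (0, 0) → (0, 0); (19/25, -24/25) → (19/25, 24/25); (281/50, -13/25) → (281/50, 13/25); (82/25, 28/25) → (82/25, -28/25); (193/50, -89/25) → (193/50, 89/25)
T5 rotate counter-clockwise with cos θ = -7/25, sin θ = 24/25: (0, 0) → (0, 0); (19/25, 24/25) → (-709/625, 288/625); (281/50, 13/25) → (-2591/1250, 3281/625); (82/25, -28/25) → (98/625, 2164/625); (193/50, 89/25) → (-5623/1250, 1693/625)
T6 shear: x ← x + 2·y: (0, 0) → (0, 0); (-709/625, 288/625) → (-133/625, 288/625); (-2591/1250, 3281/625) → (10533/1250, 3281/625); (98/625, 2164/625) → (4426/625, 2164/625); (-5623/1250, 1693/625) → (1149/1250, 1693/625)

image vertices: (0, 0), (-133/625, 288/625), (10533/1250, 3281/625), (4426/625, 2164/625), (1149/1250, 1693/625)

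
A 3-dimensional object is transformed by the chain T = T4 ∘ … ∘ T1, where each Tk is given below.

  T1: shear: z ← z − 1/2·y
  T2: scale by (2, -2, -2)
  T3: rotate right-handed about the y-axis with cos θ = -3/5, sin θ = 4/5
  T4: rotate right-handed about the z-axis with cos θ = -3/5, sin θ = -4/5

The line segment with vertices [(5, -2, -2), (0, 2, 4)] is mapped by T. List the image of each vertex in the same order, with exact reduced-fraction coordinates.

image vertices: (146/25, 28/25, -46/5), (-8/25, 156/25, 18/5)

T1 shear: z ← z − 1/2·y: (5, -2, -2) → (5, -2, -1); (0, 2, 4) → (0, 2, 3)
T2 scale by (2, -2, -2): (5, -2, -1) → (10, 4, 2); (0, 2, 3) → (0, -4, -6)
T3 rotate right-handed about the y-axis with cos θ = -3/5, sin θ = 4/5: (10, 4, 2) → (-22/5, 4, -46/5); (0, -4, -6) → (-24/5, -4, 18/5)
T4 rotate right-handed about the z-axis with cos θ = -3/5, sin θ = -4/5: (-22/5, 4, -46/5) → (146/25, 28/25, -46/5); (-24/5, -4, 18/5) → (-8/25, 156/25, 18/5)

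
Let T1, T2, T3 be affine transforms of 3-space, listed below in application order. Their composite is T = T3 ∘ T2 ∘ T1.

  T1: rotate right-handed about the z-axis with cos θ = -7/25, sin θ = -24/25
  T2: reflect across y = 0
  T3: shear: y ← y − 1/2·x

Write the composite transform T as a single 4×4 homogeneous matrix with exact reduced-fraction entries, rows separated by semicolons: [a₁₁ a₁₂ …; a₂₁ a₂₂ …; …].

T1 = [-7/25 24/25 0 0; -24/25 -7/25 0 0; 0 0 1 0; 0 0 0 1]
T2·T1 = [-7/25 24/25 0 0; 24/25 7/25 0 0; 0 0 1 0; 0 0 0 1]
T3·…·T1 = [-7/25 24/25 0 0; 11/10 -1/5 0 0; 0 0 1 0; 0 0 0 1]

T = [-7/25 24/25 0 0; 11/10 -1/5 0 0; 0 0 1 0; 0 0 0 1]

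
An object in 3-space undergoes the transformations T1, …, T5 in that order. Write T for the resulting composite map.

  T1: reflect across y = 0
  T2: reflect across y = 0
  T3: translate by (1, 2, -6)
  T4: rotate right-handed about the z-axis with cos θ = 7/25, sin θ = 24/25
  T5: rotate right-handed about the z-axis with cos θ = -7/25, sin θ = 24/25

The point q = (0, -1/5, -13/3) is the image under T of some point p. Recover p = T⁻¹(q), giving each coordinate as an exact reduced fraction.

T1 = [1 0 0 0; 0 -1 0 0; 0 0 1 0; 0 0 0 1]
T2·T1 = [1 0 0 0; 0 1 0 0; 0 0 1 0; 0 0 0 1]
T3·…·T1 = [1 0 0 1; 0 1 0 2; 0 0 1 -6; 0 0 0 1]
T4·…·T1 = [7/25 -24/25 0 -41/25; 24/25 7/25 0 38/25; 0 0 1 -6; 0 0 0 1]
T5·…·T1 = [-1 0 0 -1; 0 -1 0 -2; 0 0 1 -6; 0 0 0 1]
det M = 1; M⁻¹ = [-1 0 0 -1; 0 -1 0 -2; 0 0 1 6; 0 0 0 1]
M⁻¹ · (0, -1/5, -13/3)ᵀ = (-1, -9/5, 5/3)ᵀ

p = (-1, -9/5, 5/3)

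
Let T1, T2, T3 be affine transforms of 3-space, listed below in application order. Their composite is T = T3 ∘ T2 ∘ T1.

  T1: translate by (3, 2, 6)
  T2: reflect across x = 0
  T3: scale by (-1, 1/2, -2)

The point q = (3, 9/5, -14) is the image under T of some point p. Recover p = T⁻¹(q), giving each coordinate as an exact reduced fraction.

p = (0, 8/5, 1)

T1 = [1 0 0 3; 0 1 0 2; 0 0 1 6; 0 0 0 1]
T2·T1 = [-1 0 0 -3; 0 1 0 2; 0 0 1 6; 0 0 0 1]
T3·…·T1 = [1 0 0 3; 0 1/2 0 1; 0 0 -2 -12; 0 0 0 1]
det M = -1; M⁻¹ = [1 0 0 -3; 0 2 0 -2; 0 0 -1/2 -6; 0 0 0 1]
M⁻¹ · (3, 9/5, -14)ᵀ = (0, 8/5, 1)ᵀ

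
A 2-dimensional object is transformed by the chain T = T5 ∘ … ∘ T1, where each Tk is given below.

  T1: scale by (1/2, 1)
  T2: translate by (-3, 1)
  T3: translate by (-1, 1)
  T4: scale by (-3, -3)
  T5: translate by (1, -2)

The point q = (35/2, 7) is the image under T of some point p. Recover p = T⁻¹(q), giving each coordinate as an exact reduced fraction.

p = (-3, -5)

T1 = [1/2 0 0; 0 1 0; 0 0 1]
T2·T1 = [1/2 0 -3; 0 1 1; 0 0 1]
T3·…·T1 = [1/2 0 -4; 0 1 2; 0 0 1]
T4·…·T1 = [-3/2 0 12; 0 -3 -6; 0 0 1]
T5·…·T1 = [-3/2 0 13; 0 -3 -8; 0 0 1]
det M = 9/2; M⁻¹ = [-2/3 0 26/3; 0 -1/3 -8/3; 0 0 1]
M⁻¹ · (35/2, 7)ᵀ = (-3, -5)ᵀ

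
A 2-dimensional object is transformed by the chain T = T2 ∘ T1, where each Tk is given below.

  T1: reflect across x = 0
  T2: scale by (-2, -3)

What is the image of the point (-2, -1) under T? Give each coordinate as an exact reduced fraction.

T(p) = (-4, 3)

T1 reflect across x = 0: (-2, -1) → (2, -1)
T2 scale by (-2, -3): (2, -1) → (-4, 3)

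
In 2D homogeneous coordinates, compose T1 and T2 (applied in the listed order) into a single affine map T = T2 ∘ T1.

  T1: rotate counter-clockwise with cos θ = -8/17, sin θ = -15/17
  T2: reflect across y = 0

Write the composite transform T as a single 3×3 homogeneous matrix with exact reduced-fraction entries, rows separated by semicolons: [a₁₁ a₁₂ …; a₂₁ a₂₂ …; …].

T = [-8/17 15/17 0; 15/17 8/17 0; 0 0 1]

T1 = [-8/17 15/17 0; -15/17 -8/17 0; 0 0 1]
T2·T1 = [-8/17 15/17 0; 15/17 8/17 0; 0 0 1]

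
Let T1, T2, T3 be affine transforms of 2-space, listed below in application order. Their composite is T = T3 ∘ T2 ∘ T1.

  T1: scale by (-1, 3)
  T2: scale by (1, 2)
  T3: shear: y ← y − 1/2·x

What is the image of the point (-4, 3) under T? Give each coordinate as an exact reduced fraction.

T1 scale by (-1, 3): (-4, 3) → (4, 9)
T2 scale by (1, 2): (4, 9) → (4, 18)
T3 shear: y ← y − 1/2·x: (4, 18) → (4, 16)

T(p) = (4, 16)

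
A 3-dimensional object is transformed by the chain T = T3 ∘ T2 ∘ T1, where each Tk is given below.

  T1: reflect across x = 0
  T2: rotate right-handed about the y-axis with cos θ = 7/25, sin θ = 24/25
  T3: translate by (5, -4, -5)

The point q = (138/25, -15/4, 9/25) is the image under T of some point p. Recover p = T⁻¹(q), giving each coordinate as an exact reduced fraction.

p = (5, 1/4, 2)

T1 = [-1 0 0 0; 0 1 0 0; 0 0 1 0; 0 0 0 1]
T2·T1 = [-7/25 0 24/25 0; 0 1 0 0; 24/25 0 7/25 0; 0 0 0 1]
T3·…·T1 = [-7/25 0 24/25 5; 0 1 0 -4; 24/25 0 7/25 -5; 0 0 0 1]
det M = -1; M⁻¹ = [-7/25 0 24/25 31/5; 0 1 0 4; 24/25 0 7/25 -17/5; 0 0 0 1]
M⁻¹ · (138/25, -15/4, 9/25)ᵀ = (5, 1/4, 2)ᵀ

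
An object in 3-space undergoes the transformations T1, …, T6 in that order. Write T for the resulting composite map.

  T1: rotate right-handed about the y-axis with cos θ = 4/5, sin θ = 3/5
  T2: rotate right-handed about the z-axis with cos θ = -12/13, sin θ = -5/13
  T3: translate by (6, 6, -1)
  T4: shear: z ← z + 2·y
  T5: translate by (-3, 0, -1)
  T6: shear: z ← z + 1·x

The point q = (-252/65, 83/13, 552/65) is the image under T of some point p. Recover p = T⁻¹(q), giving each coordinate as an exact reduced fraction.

p = (4, -3, 5)

T1 = [4/5 0 3/5 0; 0 1 0 0; -3/5 0 4/5 0; 0 0 0 1]
T2·T1 = [-48/65 5/13 -36/65 0; -4/13 -12/13 -3/13 0; -3/5 0 4/5 0; 0 0 0 1]
T3·…·T1 = [-48/65 5/13 -36/65 6; -4/13 -12/13 -3/13 6; -3/5 0 4/5 -1; 0 0 0 1]
T4·…·T1 = [-48/65 5/13 -36/65 6; -4/13 -12/13 -3/13 6; -79/65 -24/13 22/65 11; 0 0 0 1]
T5·…·T1 = [-48/65 5/13 -36/65 3; -4/13 -12/13 -3/13 6; -79/65 -24/13 22/65 10; 0 0 0 1]
T6·…·T1 = [-48/65 5/13 -36/65 3; -4/13 -12/13 -3/13 6; -127/65 -19/13 -14/65 13; 0 0 0 1]
det M = 1; M⁻¹ = [-9/65 58/65 -3/5 186/65; 5/13 -12/13 0 57/13; -88/65 -119/65 4/5 302/65; 0 0 0 1]
M⁻¹ · (-252/65, 83/13, 552/65)ᵀ = (4, -3, 5)ᵀ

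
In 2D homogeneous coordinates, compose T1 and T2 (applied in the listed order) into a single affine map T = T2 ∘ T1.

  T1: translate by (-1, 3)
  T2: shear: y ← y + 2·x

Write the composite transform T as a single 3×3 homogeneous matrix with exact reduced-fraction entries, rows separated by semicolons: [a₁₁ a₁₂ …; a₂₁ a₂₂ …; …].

T1 = [1 0 -1; 0 1 3; 0 0 1]
T2·T1 = [1 0 -1; 2 1 1; 0 0 1]

T = [1 0 -1; 2 1 1; 0 0 1]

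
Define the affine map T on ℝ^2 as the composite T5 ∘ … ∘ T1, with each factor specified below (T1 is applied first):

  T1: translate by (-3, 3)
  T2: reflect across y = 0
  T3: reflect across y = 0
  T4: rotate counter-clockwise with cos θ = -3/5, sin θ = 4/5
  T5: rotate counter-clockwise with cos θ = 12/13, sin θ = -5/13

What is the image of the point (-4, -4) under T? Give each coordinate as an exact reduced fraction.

T(p) = (35/13, -85/13)

T1 translate by (-3, 3): (-4, -4) → (-7, -1)
T2 reflect across y = 0: (-7, -1) → (-7, 1)
T3 reflect across y = 0: (-7, 1) → (-7, -1)
T4 rotate counter-clockwise with cos θ = -3/5, sin θ = 4/5: (-7, -1) → (5, -5)
T5 rotate counter-clockwise with cos θ = 12/13, sin θ = -5/13: (5, -5) → (35/13, -85/13)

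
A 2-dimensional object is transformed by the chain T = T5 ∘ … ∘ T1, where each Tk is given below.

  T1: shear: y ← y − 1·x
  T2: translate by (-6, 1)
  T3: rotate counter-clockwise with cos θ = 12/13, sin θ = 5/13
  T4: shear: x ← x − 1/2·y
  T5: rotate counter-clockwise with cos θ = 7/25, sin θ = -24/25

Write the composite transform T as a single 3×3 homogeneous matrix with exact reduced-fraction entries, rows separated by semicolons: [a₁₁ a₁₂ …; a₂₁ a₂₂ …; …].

T = [-49/650 211/325 -908/325; -541/325 348/325 1506/325; 0 0 1]

T1 = [1 0 0; -1 1 0; 0 0 1]
T2·T1 = [1 0 -6; -1 1 1; 0 0 1]
T3·…·T1 = [17/13 -5/13 -77/13; -7/13 12/13 -18/13; 0 0 1]
T4·…·T1 = [41/26 -11/13 -68/13; -7/13 12/13 -18/13; 0 0 1]
T5·…·T1 = [-49/650 211/325 -908/325; -541/325 348/325 1506/325; 0 0 1]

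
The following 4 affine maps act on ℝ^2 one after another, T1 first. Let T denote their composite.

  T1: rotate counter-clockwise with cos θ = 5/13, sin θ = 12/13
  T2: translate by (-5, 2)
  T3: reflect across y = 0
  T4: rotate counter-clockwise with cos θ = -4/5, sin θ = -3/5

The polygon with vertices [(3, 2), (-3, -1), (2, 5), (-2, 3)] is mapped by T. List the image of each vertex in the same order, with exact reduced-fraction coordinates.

T1 rotate counter-clockwise with cos θ = 5/13, sin θ = 12/13: (3, 2) → (-9/13, 46/13); (-3, -1) → (-3/13, -41/13); (2, 5) → (-50/13, 49/13); (-2, 3) → (-46/13, -9/13)
T2 translate by (-5, 2): (-9/13, 46/13) → (-74/13, 72/13); (-3/13, -41/13) → (-68/13, -15/13); (-50/13, 49/13) → (-115/13, 75/13); (-46/13, -9/13) → (-111/13, 17/13)
T3 reflect across y = 0: (-74/13, 72/13) → (-74/13, -72/13); (-68/13, -15/13) → (-68/13, 15/13); (-115/13, 75/13) → (-115/13, -75/13); (-111/13, 17/13) → (-111/13, -17/13)
T4 rotate counter-clockwise with cos θ = -4/5, sin θ = -3/5: (-74/13, -72/13) → (16/13, 102/13); (-68/13, 15/13) → (317/65, 144/65); (-115/13, -75/13) → (47/13, 129/13); (-111/13, -17/13) → (393/65, 401/65)

image vertices: (16/13, 102/13), (317/65, 144/65), (47/13, 129/13), (393/65, 401/65)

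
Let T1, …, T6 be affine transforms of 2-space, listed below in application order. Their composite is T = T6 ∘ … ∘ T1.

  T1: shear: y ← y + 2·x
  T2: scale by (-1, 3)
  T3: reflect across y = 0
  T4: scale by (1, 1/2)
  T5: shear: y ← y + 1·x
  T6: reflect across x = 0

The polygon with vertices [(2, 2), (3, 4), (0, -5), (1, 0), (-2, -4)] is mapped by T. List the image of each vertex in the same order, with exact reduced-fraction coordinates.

image vertices: (2, -11), (3, -18), (0, 15/2), (1, -4), (-2, 14)

T1 shear: y ← y + 2·x: (2, 2) → (2, 6); (3, 4) → (3, 10); (0, -5) → (0, -5); (1, 0) → (1, 2); (-2, -4) → (-2, -8)
T2 scale by (-1, 3): (2, 6) → (-2, 18); (3, 10) → (-3, 30); (0, -5) → (0, -15); (1, 2) → (-1, 6); (-2, -8) → (2, -24)
T3 reflect across y = 0: (-2, 18) → (-2, -18); (-3, 30) → (-3, -30); (0, -15) → (0, 15); (-1, 6) → (-1, -6); (2, -24) → (2, 24)
T4 scale by (1, 1/2): (-2, -18) → (-2, -9); (-3, -30) → (-3, -15); (0, 15) → (0, 15/2); (-1, -6) → (-1, -3); (2, 24) → (2, 12)
T5 shear: y ← y + 1·x: (-2, -9) → (-2, -11); (-3, -15) → (-3, -18); (0, 15/2) → (0, 15/2); (-1, -3) → (-1, -4); (2, 12) → (2, 14)
T6 reflect across x = 0: (-2, -11) → (2, -11); (-3, -18) → (3, -18); (0, 15/2) → (0, 15/2); (-1, -4) → (1, -4); (2, 14) → (-2, 14)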